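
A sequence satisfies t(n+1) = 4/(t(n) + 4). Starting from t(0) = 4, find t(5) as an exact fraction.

t(1) = 4/(4 + 4) = 1/2.
t(2) = 4/(1/2 + 4) = 8/9.
t(3) = 4/(8/9 + 4) = 9/11.
t(4) = 4/(9/11 + 4) = 44/53.
t(5) = 4/(44/53 + 4) = 53/64.

53/64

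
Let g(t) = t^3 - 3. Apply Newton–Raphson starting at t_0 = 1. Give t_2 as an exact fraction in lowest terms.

331/225

g'(t) = 3t^2.
g(1) = -2, g'(1) = 3, so t_1 = 1 - (-2)/3 = 5/3.
g(5/3) = 44/27, g'(5/3) = 25/3, so t_2 = (5/3) - (44/27)/(25/3) = 331/225.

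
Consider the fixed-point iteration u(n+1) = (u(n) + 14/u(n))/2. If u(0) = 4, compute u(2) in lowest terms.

u(1) = (4 + 14/4)/2 = 15/4.
u(2) = (15/4 + 14/(15/4))/2 = 449/120.

449/120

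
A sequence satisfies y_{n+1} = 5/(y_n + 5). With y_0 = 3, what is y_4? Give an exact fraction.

53/62

y_1 = 5/(3 + 5) = 5/8.
y_2 = 5/(5/8 + 5) = 8/9.
y_3 = 5/(8/9 + 5) = 45/53.
y_4 = 5/(45/53 + 5) = 53/62.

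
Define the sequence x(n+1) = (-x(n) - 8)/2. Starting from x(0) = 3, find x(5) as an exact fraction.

x(1) = (-3 - 8)/2 = -11/2.
x(2) = (-(-11/2) - 8)/2 = -5/4.
x(3) = (-(-5/4) - 8)/2 = -27/8.
x(4) = (-(-27/8) - 8)/2 = -37/16.
x(5) = (-(-37/16) - 8)/2 = -91/32.

-91/32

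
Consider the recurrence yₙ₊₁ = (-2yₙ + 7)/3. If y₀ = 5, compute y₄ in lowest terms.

y₁ = (-2·5 + 7)/3 = -1.
y₂ = (-2·(-1) + 7)/3 = 3.
y₃ = (-2·3 + 7)/3 = 1/3.
y₄ = (-2·(1/3) + 7)/3 = 19/9.

19/9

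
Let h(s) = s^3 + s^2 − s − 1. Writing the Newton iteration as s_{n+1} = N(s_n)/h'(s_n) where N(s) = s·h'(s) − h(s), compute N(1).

h'(s) = 3s^2 + 2s − 1.
N(s) = s·h'(s) − h(s) = s·(3s^2 + 2s − 1) − (s^3 + s^2 − s − 1) = 2s^3 + s^2 + 1.
N(1) = 4.

4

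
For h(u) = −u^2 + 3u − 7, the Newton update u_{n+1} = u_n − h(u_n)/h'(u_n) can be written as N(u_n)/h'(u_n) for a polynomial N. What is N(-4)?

−9

h'(u) = −2u + 3.
N(u) = u·h'(u) − h(u) = u·(−2u + 3) − (−u^2 + 3u − 7) = −u^2 + 7.
N(-4) = −9.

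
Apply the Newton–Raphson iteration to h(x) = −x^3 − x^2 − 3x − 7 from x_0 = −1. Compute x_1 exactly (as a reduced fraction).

h'(x) = −3x^2 − 2x − 3.
h(−1) = −4, h'(−1) = −4, so x_1 = (−1) − (−4)/(−4) = −2.

−2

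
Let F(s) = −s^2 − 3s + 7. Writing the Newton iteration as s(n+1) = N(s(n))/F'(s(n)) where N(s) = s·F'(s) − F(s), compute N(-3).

−16

F'(s) = −2s − 3.
N(s) = s·F'(s) − F(s) = s·(−2s − 3) − (−s^2 − 3s + 7) = −s^2 − 7.
N(-3) = −16.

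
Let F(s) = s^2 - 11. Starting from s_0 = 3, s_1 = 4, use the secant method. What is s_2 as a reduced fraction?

23/7

F(3) = -2, F(4) = 5. s_2 = 4 - 5·(4 - 3)/(5 - (-2)) = 23/7.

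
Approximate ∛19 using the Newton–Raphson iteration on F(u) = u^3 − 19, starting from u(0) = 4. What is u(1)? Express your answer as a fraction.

49/16

F'(u) = 3u^2.
F(4) = 45, F'(4) = 48, so u(1) = 4 − 45/48 = 49/16.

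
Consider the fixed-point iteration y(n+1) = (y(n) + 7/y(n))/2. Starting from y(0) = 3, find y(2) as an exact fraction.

127/48

y(1) = (3 + 7/3)/2 = 8/3.
y(2) = (8/3 + 7/(8/3))/2 = 127/48.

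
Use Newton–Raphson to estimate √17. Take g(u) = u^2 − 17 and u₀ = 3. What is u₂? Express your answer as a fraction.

161/39

g'(u) = 2u.
g(3) = −8, g'(3) = 6, so u₁ = 3 − (−8)/6 = 13/3.
g(13/3) = 16/9, g'(13/3) = 26/3, so u₂ = (13/3) − (16/9)/(26/3) = 161/39.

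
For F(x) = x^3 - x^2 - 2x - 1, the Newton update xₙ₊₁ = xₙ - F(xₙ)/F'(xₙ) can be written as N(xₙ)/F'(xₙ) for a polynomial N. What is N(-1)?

-2

F'(x) = 3x^2 - 2x - 2.
N(x) = x·F'(x) - F(x) = x·(3x^2 - 2x - 2) - (x^3 - x^2 - 2x - 1) = 2x^3 - x^2 + 1.
N(-1) = -2.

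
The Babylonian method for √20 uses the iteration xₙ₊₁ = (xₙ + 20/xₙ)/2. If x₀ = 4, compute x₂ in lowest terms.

x₁ = (4 + 20/4)/2 = 9/2.
x₂ = (9/2 + 20/(9/2))/2 = 161/36.

161/36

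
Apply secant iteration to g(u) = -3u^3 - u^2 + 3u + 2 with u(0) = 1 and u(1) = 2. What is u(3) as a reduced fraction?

g(1) = 1, g(2) = -20. u(2) = 2 - (-20)·(2 - 1)/((-20) - 1) = 22/21.
g(2) = -20, g(22/21) = 1840/3087. u(3) = (22/21) - (1840/3087)·((22/21) - 2)/((1840/3087) - (-20)) = 3418/3179.

3418/3179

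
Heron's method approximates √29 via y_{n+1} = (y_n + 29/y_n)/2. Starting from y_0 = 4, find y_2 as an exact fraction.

y_1 = (4 + 29/4)/2 = 45/8.
y_2 = (45/8 + 29/(45/8))/2 = 3881/720.

3881/720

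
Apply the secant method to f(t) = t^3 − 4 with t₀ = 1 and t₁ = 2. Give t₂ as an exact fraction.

10/7

f(1) = −3, f(2) = 4. t₂ = 2 − 4·(2 − 1)/(4 − (−3)) = 10/7.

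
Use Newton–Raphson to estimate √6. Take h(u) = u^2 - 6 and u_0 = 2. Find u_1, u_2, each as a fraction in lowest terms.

u_1 = 5/2, u_2 = 49/20

h'(u) = 2u.
h(2) = -2, h'(2) = 4, so u_1 = 2 - (-2)/4 = 5/2.
h(5/2) = 1/4, h'(5/2) = 5, so u_2 = (5/2) - (1/4)/5 = 49/20.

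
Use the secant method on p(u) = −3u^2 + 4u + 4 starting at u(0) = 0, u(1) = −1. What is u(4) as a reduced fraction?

p(0) = 4, p(−1) = −3. u(2) = (−1) − (−3)·((−1) − 0)/((−3) − 4) = −4/7.
p(−1) = −3, p(−4/7) = 36/49. u(3) = (−4/7) − (36/49)·((−4/7) − (−1))/((36/49) − (−3)) = −40/61.
p(−4/7) = 36/49, p(−40/61) = 324/3721. u(4) = (−40/61) − (324/3721)·((−40/61) − (−4/7))/((324/3721) − (36/49)) = −547/820.

−547/820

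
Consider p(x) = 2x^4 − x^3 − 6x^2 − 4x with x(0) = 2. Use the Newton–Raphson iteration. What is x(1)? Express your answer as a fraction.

p'(x) = 8x^3 − 3x^2 − 12x − 4.
p(2) = −8, p'(2) = 24, so x(1) = 2 − (−8)/24 = 7/3.

7/3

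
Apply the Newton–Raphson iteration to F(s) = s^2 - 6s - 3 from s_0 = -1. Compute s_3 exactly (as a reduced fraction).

-2521/5432

F'(s) = 2s - 6.
F(-1) = 4, F'(-1) = -8, so s_1 = (-1) - 4/(-8) = -1/2.
F(-1/2) = 1/4, F'(-1/2) = -7, so s_2 = (-1/2) - (1/4)/(-7) = -13/28.
F(-13/28) = 1/784, F'(-13/28) = -97/14, so s_3 = (-13/28) - (1/784)/(-97/14) = -2521/5432.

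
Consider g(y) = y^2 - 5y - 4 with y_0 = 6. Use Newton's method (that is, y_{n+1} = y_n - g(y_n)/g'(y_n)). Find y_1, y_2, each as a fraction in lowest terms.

g'(y) = 2y - 5.
g(6) = 2, g'(6) = 7, so y_1 = 6 - 2/7 = 40/7.
g(40/7) = 4/49, g'(40/7) = 45/7, so y_2 = (40/7) - (4/49)/(45/7) = 1796/315.

y_1 = 40/7, y_2 = 1796/315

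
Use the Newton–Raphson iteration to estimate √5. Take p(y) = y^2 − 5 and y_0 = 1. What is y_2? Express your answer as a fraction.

p'(y) = 2y.
p(1) = −4, p'(1) = 2, so y_1 = 1 − (−4)/2 = 3.
p(3) = 4, p'(3) = 6, so y_2 = 3 − 4/6 = 7/3.

7/3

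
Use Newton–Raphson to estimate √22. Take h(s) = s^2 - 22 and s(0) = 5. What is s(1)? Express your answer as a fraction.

47/10

h'(s) = 2s.
h(5) = 3, h'(5) = 10, so s(1) = 5 - 3/10 = 47/10.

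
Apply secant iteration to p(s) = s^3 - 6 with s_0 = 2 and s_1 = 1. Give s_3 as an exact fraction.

522/277

p(2) = 2, p(1) = -5. s_2 = 1 - (-5)·(1 - 2)/((-5) - 2) = 12/7.
p(1) = -5, p(12/7) = -330/343. s_3 = (12/7) - (-330/343)·((12/7) - 1)/((-330/343) - (-5)) = 522/277.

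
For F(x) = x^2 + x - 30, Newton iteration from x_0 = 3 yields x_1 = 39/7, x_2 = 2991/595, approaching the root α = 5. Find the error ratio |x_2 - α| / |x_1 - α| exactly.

4/85

x_1 - α = 39/7 - 5 = 4/7, so |x_1 - α| = 4/7.
x_2 - α = 2991/595 - 5 = 16/595, so |x_2 - α| = 16/595.
Ratio = (16/595) / (4/7) = 4/85.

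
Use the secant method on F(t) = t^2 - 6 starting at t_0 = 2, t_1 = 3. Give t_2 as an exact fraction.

F(2) = -2, F(3) = 3. t_2 = 3 - 3·(3 - 2)/(3 - (-2)) = 12/5.

12/5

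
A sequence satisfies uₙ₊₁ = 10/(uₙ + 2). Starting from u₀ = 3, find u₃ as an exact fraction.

20/9

u₁ = 10/(3 + 2) = 2.
u₂ = 10/(2 + 2) = 5/2.
u₃ = 10/(5/2 + 2) = 20/9.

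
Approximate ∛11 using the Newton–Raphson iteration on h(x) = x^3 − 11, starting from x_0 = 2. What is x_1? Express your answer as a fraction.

h'(x) = 3x^2.
h(2) = −3, h'(2) = 12, so x_1 = 2 − (−3)/12 = 9/4.

9/4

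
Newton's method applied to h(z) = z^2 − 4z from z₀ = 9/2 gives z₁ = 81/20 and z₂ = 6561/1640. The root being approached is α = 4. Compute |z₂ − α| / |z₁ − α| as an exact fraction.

1/82

z₁ − α = 81/20 − 4 = 1/20, so |z₁ − α| = 1/20.
z₂ − α = 6561/1640 − 4 = 1/1640, so |z₂ − α| = 1/1640.
Ratio = (1/1640) / (1/20) = 1/82.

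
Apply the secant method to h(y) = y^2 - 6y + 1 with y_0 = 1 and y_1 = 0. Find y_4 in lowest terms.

35/204

h(1) = -4, h(0) = 1. y_2 = 0 - 1·(0 - 1)/(1 - (-4)) = 1/5.
h(0) = 1, h(1/5) = -4/25. y_3 = (1/5) - (-4/25)·((1/5) - 0)/((-4/25) - 1) = 5/29.
h(1/5) = -4/25, h(5/29) = -4/841. y_4 = (5/29) - (-4/841)·((5/29) - (1/5))/((-4/841) - (-4/25)) = 35/204.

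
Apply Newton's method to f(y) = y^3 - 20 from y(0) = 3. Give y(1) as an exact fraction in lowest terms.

74/27

f'(y) = 3y^2.
f(3) = 7, f'(3) = 27, so y(1) = 3 - 7/27 = 74/27.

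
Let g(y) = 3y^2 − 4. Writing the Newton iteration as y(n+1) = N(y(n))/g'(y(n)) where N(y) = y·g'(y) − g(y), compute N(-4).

g'(y) = 6y.
N(y) = y·g'(y) − g(y) = y·(6y) − (3y^2 − 4) = 3y^2 + 4.
N(-4) = 52.

52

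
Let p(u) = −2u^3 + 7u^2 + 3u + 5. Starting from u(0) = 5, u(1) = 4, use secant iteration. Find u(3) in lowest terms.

235540/58493

p(5) = −55, p(4) = 1. u(2) = 4 − 1·(4 − 5)/(1 − (−55)) = 225/56.
p(4) = 1, p(225/56) = 29315/87808. u(3) = (225/56) − (29315/87808)·((225/56) − 4)/((29315/87808) − 1) = 235540/58493.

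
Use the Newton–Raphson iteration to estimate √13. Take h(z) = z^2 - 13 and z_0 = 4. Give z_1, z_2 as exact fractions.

h'(z) = 2z.
h(4) = 3, h'(4) = 8, so z_1 = 4 - 3/8 = 29/8.
h(29/8) = 9/64, h'(29/8) = 29/4, so z_2 = (29/8) - (9/64)/(29/4) = 1673/464.

z_1 = 29/8, z_2 = 1673/464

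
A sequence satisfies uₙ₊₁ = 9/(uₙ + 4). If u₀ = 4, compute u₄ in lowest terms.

2124/1313

u₁ = 9/(4 + 4) = 9/8.
u₂ = 9/(9/8 + 4) = 72/41.
u₃ = 9/(72/41 + 4) = 369/236.
u₄ = 9/(369/236 + 4) = 2124/1313.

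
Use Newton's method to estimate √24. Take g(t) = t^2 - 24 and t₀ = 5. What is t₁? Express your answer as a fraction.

49/10

g'(t) = 2t.
g(5) = 1, g'(5) = 10, so t₁ = 5 - 1/10 = 49/10.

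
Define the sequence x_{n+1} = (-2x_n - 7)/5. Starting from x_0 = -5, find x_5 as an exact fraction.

x_1 = (-2·(-5) - 7)/5 = 3/5.
x_2 = (-2·(3/5) - 7)/5 = -41/25.
x_3 = (-2·(-41/25) - 7)/5 = -93/125.
x_4 = (-2·(-93/125) - 7)/5 = -689/625.
x_5 = (-2·(-689/625) - 7)/5 = -2997/3125.

-2997/3125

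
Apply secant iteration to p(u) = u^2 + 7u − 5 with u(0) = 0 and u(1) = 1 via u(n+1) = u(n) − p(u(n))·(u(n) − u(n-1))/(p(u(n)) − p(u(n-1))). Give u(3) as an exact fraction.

p(0) = −5, p(1) = 3. u(2) = 1 − 3·(1 − 0)/(3 − (−5)) = 5/8.
p(1) = 3, p(5/8) = −15/64. u(3) = (5/8) − (−15/64)·((5/8) − 1)/((−15/64) − 3) = 15/23.

15/23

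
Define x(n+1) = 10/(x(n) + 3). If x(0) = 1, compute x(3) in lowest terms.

x(1) = 10/(1 + 3) = 5/2.
x(2) = 10/(5/2 + 3) = 20/11.
x(3) = 10/(20/11 + 3) = 110/53.

110/53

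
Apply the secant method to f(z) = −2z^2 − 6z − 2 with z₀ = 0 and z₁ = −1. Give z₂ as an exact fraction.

f(0) = −2, f(−1) = 2. z₂ = (−1) − 2·((−1) − 0)/(2 − (−2)) = −1/2.

−1/2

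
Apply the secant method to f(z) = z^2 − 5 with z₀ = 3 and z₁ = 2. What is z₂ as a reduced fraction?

11/5

f(3) = 4, f(2) = −1. z₂ = 2 − (−1)·(2 − 3)/((−1) − 4) = 11/5.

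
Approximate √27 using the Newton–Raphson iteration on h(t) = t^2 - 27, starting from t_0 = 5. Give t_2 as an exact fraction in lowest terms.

h'(t) = 2t.
h(5) = -2, h'(5) = 10, so t_1 = 5 - (-2)/10 = 26/5.
h(26/5) = 1/25, h'(26/5) = 52/5, so t_2 = (26/5) - (1/25)/(52/5) = 1351/260.

1351/260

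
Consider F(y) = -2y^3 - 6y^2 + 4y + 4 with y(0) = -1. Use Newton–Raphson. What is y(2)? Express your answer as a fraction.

-331/565

F'(y) = -6y^2 - 12y + 4.
F(-1) = -4, F'(-1) = 10, so y(1) = (-1) - (-4)/10 = -3/5.
F(-3/5) = -16/125, F'(-3/5) = 226/25, so y(2) = (-3/5) - (-16/125)/(226/25) = -331/565.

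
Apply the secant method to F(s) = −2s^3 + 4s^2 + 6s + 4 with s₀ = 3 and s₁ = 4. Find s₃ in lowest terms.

F(3) = 4, F(4) = −36. s₂ = 4 − (−36)·(4 − 3)/((−36) − 4) = 31/10.
F(4) = −36, F(31/10) = 729/500. s₃ = (31/10) − (729/500)·((31/10) − 4)/((729/500) − (−36)) = 6524/2081.

6524/2081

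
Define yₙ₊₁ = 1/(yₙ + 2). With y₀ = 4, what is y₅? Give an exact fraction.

y₁ = 1/(4 + 2) = 1/6.
y₂ = 1/(1/6 + 2) = 6/13.
y₃ = 1/(6/13 + 2) = 13/32.
y₄ = 1/(13/32 + 2) = 32/77.
y₅ = 1/(32/77 + 2) = 77/186.

77/186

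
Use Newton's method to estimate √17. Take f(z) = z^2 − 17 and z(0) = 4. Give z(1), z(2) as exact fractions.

z(1) = 33/8, z(2) = 2177/528

f'(z) = 2z.
f(4) = −1, f'(4) = 8, so z(1) = 4 − (−1)/8 = 33/8.
f(33/8) = 1/64, f'(33/8) = 33/4, so z(2) = (33/8) − (1/64)/(33/4) = 2177/528.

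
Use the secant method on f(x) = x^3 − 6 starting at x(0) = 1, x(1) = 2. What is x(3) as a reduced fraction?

f(1) = −5, f(2) = 2. x(2) = 2 − 2·(2 − 1)/(2 − (−5)) = 12/7.
f(2) = 2, f(12/7) = −330/343. x(3) = (12/7) − (−330/343)·((12/7) − 2)/((−330/343) − 2) = 459/254.

459/254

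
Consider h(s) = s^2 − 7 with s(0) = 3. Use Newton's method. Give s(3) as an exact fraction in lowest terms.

h'(s) = 2s.
h(3) = 2, h'(3) = 6, so s(1) = 3 − 2/6 = 8/3.
h(8/3) = 1/9, h'(8/3) = 16/3, so s(2) = (8/3) − (1/9)/(16/3) = 127/48.
h(127/48) = 1/2304, h'(127/48) = 127/24, so s(3) = (127/48) − (1/2304)/(127/24) = 32257/12192.

32257/12192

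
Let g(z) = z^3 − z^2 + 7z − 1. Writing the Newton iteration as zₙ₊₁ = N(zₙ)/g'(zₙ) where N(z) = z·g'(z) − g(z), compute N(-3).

g'(z) = 3z^2 − 2z + 7.
N(z) = z·g'(z) − g(z) = z·(3z^2 − 2z + 7) − (z^3 − z^2 + 7z − 1) = 2z^3 − z^2 + 1.
N(-3) = −62.

−62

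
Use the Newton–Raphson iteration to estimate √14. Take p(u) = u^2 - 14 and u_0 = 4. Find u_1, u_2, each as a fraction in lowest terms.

u_1 = 15/4, u_2 = 449/120

p'(u) = 2u.
p(4) = 2, p'(4) = 8, so u_1 = 4 - 2/8 = 15/4.
p(15/4) = 1/16, p'(15/4) = 15/2, so u_2 = (15/4) - (1/16)/(15/2) = 449/120.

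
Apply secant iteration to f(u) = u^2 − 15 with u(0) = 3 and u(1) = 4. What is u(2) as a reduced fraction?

27/7

f(3) = −6, f(4) = 1. u(2) = 4 − 1·(4 − 3)/(1 − (−6)) = 27/7.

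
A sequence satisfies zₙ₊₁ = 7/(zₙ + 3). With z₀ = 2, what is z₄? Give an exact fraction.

707/457

z₁ = 7/(2 + 3) = 7/5.
z₂ = 7/(7/5 + 3) = 35/22.
z₃ = 7/(35/22 + 3) = 154/101.
z₄ = 7/(154/101 + 3) = 707/457.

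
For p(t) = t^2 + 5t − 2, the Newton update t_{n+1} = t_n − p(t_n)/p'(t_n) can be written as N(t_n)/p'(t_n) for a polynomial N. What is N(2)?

p'(t) = 2t + 5.
N(t) = t·p'(t) − p(t) = t·(2t + 5) − (t^2 + 5t − 2) = t^2 + 2.
N(2) = 6.

6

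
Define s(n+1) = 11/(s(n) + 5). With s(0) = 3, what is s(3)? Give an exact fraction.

s(1) = 11/(3 + 5) = 11/8.
s(2) = 11/(11/8 + 5) = 88/51.
s(3) = 11/(88/51 + 5) = 561/343.

561/343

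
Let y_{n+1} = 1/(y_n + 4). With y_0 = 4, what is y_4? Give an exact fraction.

140/593

y_1 = 1/(4 + 4) = 1/8.
y_2 = 1/(1/8 + 4) = 8/33.
y_3 = 1/(8/33 + 4) = 33/140.
y_4 = 1/(33/140 + 4) = 140/593.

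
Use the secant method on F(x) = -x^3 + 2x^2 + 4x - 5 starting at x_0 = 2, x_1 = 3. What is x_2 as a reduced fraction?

13/5

F(2) = 3, F(3) = -2. x_2 = 3 - (-2)·(3 - 2)/((-2) - 3) = 13/5.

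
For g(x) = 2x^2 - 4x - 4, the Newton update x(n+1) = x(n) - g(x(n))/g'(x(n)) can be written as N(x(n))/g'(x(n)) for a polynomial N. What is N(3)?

g'(x) = 4x - 4.
N(x) = x·g'(x) - g(x) = x·(4x - 4) - (2x^2 - 4x - 4) = 2x^2 + 4.
N(3) = 22.

22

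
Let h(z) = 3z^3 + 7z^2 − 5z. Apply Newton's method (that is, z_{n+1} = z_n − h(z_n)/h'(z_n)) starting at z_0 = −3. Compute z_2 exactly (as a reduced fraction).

h'(z) = 9z^2 + 14z − 5.
h(−3) = −3, h'(−3) = 34, so z_1 = (−3) − (−3)/34 = −99/34.
h(−99/34) = −6039/39304, h'(−99/34) = 35305/1156, so z_2 = (−99/34) − (−6039/39304)/(35305/1156) = −1744578/600185.

−1744578/600185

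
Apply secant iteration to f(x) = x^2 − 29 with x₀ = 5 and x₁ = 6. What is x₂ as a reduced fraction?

59/11

f(5) = −4, f(6) = 7. x₂ = 6 − 7·(6 − 5)/(7 − (−4)) = 59/11.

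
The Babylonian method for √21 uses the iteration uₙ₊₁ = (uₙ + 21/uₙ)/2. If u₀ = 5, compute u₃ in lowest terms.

277727/60605

u₁ = (5 + 21/5)/2 = 23/5.
u₂ = (23/5 + 21/(23/5))/2 = 527/115.
u₃ = (527/115 + 21/(527/115))/2 = 277727/60605.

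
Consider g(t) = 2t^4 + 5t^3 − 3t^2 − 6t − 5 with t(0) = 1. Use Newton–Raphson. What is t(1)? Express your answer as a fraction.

g'(t) = 8t^3 + 15t^2 − 6t − 6.
g(1) = −7, g'(1) = 11, so t(1) = 1 − (−7)/11 = 18/11.

18/11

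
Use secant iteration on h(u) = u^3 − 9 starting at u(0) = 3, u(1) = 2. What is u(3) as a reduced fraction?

h(3) = 18, h(2) = −1. u(2) = 2 − (−1)·(2 − 3)/((−1) − 18) = 39/19.
h(2) = −1, h(39/19) = −2412/6859. u(3) = (39/19) − (−2412/6859)·((39/19) − 2)/((−2412/6859) − (−1)) = 9255/4447.

9255/4447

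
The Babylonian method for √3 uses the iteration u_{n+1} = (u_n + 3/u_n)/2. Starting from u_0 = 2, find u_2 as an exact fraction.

u_1 = (2 + 3/2)/2 = 7/4.
u_2 = (7/4 + 3/(7/4))/2 = 97/56.

97/56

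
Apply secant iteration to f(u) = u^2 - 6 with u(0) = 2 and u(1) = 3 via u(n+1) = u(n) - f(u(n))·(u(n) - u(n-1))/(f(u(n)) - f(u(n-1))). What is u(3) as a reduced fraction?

f(2) = -2, f(3) = 3. u(2) = 3 - 3·(3 - 2)/(3 - (-2)) = 12/5.
f(3) = 3, f(12/5) = -6/25. u(3) = (12/5) - (-6/25)·((12/5) - 3)/((-6/25) - 3) = 22/9.

22/9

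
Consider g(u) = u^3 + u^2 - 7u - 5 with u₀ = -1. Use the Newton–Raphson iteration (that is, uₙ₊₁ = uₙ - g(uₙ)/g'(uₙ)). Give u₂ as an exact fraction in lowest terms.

g'(u) = 3u^2 + 2u - 7.
g(-1) = 2, g'(-1) = -6, so u₁ = (-1) - 2/(-6) = -2/3.
g(-2/3) = -5/27, g'(-2/3) = -7, so u₂ = (-2/3) - (-5/27)/(-7) = -131/189.

-131/189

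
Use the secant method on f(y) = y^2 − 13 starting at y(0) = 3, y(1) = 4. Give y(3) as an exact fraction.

191/53

f(3) = −4, f(4) = 3. y(2) = 4 − 3·(4 − 3)/(3 − (−4)) = 25/7.
f(4) = 3, f(25/7) = −12/49. y(3) = (25/7) − (−12/49)·((25/7) − 4)/((−12/49) − 3) = 191/53.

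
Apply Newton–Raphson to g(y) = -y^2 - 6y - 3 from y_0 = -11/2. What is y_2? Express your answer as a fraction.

g'(y) = -2y - 6.
g(-11/2) = -1/4, g'(-11/2) = 5, so y_1 = (-11/2) - (-1/4)/5 = -109/20.
g(-109/20) = -1/400, g'(-109/20) = 49/10, so y_2 = (-109/20) - (-1/400)/(49/10) = -10681/1960.

-10681/1960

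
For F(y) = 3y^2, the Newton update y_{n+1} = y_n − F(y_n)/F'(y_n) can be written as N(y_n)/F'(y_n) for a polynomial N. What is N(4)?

F'(y) = 6y.
N(y) = y·F'(y) − F(y) = y·(6y) − (3y^2) = 3y^2.
N(4) = 48.

48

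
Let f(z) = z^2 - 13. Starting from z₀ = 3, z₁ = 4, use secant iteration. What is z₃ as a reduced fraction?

f(3) = -4, f(4) = 3. z₂ = 4 - 3·(4 - 3)/(3 - (-4)) = 25/7.
f(4) = 3, f(25/7) = -12/49. z₃ = (25/7) - (-12/49)·((25/7) - 4)/((-12/49) - 3) = 191/53.

191/53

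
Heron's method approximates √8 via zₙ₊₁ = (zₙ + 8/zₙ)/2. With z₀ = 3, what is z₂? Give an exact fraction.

577/204

z₁ = (3 + 8/3)/2 = 17/6.
z₂ = (17/6 + 8/(17/6))/2 = 577/204.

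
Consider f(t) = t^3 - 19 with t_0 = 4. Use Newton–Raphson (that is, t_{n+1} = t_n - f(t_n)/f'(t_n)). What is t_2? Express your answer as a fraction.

f'(t) = 3t^2.
f(4) = 45, f'(4) = 48, so t_1 = 4 - 45/48 = 49/16.
f(49/16) = 39825/4096, f'(49/16) = 7203/256, so t_2 = (49/16) - (39825/4096)/(7203/256) = 52187/19208.

52187/19208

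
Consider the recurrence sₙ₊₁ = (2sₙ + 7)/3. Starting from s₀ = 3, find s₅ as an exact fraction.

s₁ = (2·3 + 7)/3 = 13/3.
s₂ = (2·(13/3) + 7)/3 = 47/9.
s₃ = (2·(47/9) + 7)/3 = 157/27.
s₄ = (2·(157/27) + 7)/3 = 503/81.
s₅ = (2·(503/81) + 7)/3 = 1573/243.

1573/243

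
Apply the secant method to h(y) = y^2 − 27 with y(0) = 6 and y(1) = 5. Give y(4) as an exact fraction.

h(6) = 9, h(5) = −2. y(2) = 5 − (−2)·(5 − 6)/((−2) − 9) = 57/11.
h(5) = −2, h(57/11) = −18/121. y(3) = (57/11) − (−18/121)·((57/11) − 5)/((−18/121) − (−2)) = 291/56.
h(57/11) = −18/121, h(291/56) = 9/3136. y(4) = (291/56) − (9/3136)·((291/56) − (57/11))/((9/3136) − (−18/121)) = 11073/2131.

11073/2131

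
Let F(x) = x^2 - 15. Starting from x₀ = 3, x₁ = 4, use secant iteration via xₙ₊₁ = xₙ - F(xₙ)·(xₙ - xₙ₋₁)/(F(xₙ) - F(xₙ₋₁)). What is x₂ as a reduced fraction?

27/7

F(3) = -6, F(4) = 1. x₂ = 4 - 1·(4 - 3)/(1 - (-6)) = 27/7.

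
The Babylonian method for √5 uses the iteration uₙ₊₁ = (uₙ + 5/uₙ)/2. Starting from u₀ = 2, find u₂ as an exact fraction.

u₁ = (2 + 5/2)/2 = 9/4.
u₂ = (9/4 + 5/(9/4))/2 = 161/72.

161/72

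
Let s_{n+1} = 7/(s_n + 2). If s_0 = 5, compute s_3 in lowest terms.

s_1 = 7/(5 + 2) = 1.
s_2 = 7/(1 + 2) = 7/3.
s_3 = 7/(7/3 + 2) = 21/13.

21/13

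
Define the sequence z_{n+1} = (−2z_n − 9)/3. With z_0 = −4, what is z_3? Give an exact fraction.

z_1 = (−2·(−4) − 9)/3 = −1/3.
z_2 = (−2·(−1/3) − 9)/3 = −25/9.
z_3 = (−2·(−25/9) − 9)/3 = −31/27.

−31/27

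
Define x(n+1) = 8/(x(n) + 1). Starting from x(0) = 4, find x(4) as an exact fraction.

424/157

x(1) = 8/(4 + 1) = 8/5.
x(2) = 8/(8/5 + 1) = 40/13.
x(3) = 8/(40/13 + 1) = 104/53.
x(4) = 8/(104/53 + 1) = 424/157.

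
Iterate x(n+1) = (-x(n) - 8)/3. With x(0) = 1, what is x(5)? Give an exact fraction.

x(1) = (-1 - 8)/3 = -3.
x(2) = (-(-3) - 8)/3 = -5/3.
x(3) = (-(-5/3) - 8)/3 = -19/9.
x(4) = (-(-19/9) - 8)/3 = -53/27.
x(5) = (-(-53/27) - 8)/3 = -163/81.

-163/81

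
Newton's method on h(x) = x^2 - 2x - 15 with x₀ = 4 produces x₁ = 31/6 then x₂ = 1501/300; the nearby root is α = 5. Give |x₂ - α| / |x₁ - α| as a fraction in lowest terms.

x₁ - α = 31/6 - 5 = 1/6, so |x₁ - α| = 1/6.
x₂ - α = 1501/300 - 5 = 1/300, so |x₂ - α| = 1/300.
Ratio = (1/300) / (1/6) = 1/50.

1/50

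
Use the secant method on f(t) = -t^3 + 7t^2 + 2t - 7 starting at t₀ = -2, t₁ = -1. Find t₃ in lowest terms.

-11077/10401

f(-2) = 25, f(-1) = -1. t₂ = (-1) - (-1)·((-1) - (-2))/((-1) - 25) = -27/26.
f(-1) = -1, f(-27/26) = -7175/17576. t₃ = (-27/26) - (-7175/17576)·((-27/26) - (-1))/((-7175/17576) - (-1)) = -11077/10401.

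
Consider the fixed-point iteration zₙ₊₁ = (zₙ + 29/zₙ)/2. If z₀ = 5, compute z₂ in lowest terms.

727/135

z₁ = (5 + 29/5)/2 = 27/5.
z₂ = (27/5 + 29/(27/5))/2 = 727/135.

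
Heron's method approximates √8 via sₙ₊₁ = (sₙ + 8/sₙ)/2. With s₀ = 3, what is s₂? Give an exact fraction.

s₁ = (3 + 8/3)/2 = 17/6.
s₂ = (17/6 + 8/(17/6))/2 = 577/204.

577/204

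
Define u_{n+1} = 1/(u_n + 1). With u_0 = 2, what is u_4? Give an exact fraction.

u_1 = 1/(2 + 1) = 1/3.
u_2 = 1/(1/3 + 1) = 3/4.
u_3 = 1/(3/4 + 1) = 4/7.
u_4 = 1/(4/7 + 1) = 7/11.

7/11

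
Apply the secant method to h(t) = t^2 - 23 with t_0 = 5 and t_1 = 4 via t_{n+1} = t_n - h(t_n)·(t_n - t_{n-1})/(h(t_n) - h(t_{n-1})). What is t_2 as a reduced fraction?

h(5) = 2, h(4) = -7. t_2 = 4 - (-7)·(4 - 5)/((-7) - 2) = 43/9.

43/9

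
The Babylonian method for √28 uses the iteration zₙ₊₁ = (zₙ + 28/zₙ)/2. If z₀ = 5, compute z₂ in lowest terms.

z₁ = (5 + 28/5)/2 = 53/10.
z₂ = (53/10 + 28/(53/10))/2 = 5609/1060.

5609/1060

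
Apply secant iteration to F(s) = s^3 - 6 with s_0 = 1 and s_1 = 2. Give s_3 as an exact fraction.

F(1) = -5, F(2) = 2. s_2 = 2 - 2·(2 - 1)/(2 - (-5)) = 12/7.
F(2) = 2, F(12/7) = -330/343. s_3 = (12/7) - (-330/343)·((12/7) - 2)/((-330/343) - 2) = 459/254.

459/254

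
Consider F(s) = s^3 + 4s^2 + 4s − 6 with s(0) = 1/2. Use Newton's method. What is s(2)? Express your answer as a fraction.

141256/181335

F'(s) = 3s^2 + 8s + 4.
F(1/2) = −23/8, F'(1/2) = 35/4, so s(1) = (1/2) − (−23/8)/(35/4) = 29/35.
F(29/35) = 26979/42875, F'(29/35) = 15543/1225, so s(2) = (29/35) − (26979/42875)/(15543/1225) = 141256/181335.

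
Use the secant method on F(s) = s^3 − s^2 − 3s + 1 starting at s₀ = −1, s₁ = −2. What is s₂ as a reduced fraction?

−9/7

F(−1) = 2, F(−2) = −5. s₂ = (−2) − (−5)·((−2) − (−1))/((−5) − 2) = −9/7.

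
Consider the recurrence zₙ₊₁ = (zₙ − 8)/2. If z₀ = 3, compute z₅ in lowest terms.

−245/32

z₁ = (3 − 8)/2 = −5/2.
z₂ = ((−5/2) − 8)/2 = −21/4.
z₃ = ((−21/4) − 8)/2 = −53/8.
z₄ = ((−53/8) − 8)/2 = −117/16.
z₅ = ((−117/16) − 8)/2 = −245/32.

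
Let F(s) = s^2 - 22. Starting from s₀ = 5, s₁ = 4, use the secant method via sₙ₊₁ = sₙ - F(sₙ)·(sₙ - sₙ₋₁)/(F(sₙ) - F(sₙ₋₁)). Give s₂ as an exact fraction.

F(5) = 3, F(4) = -6. s₂ = 4 - (-6)·(4 - 5)/((-6) - 3) = 14/3.

14/3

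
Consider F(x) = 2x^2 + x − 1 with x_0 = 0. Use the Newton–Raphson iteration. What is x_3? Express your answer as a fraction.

F'(x) = 4x + 1.
F(0) = −1, F'(0) = 1, so x_1 = 0 − (−1)/1 = 1.
F(1) = 2, F'(1) = 5, so x_2 = 1 − 2/5 = 3/5.
F(3/5) = 8/25, F'(3/5) = 17/5, so x_3 = (3/5) − (8/25)/(17/5) = 43/85.

43/85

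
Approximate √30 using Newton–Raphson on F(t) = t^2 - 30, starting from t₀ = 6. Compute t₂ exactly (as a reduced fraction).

241/44

F'(t) = 2t.
F(6) = 6, F'(6) = 12, so t₁ = 6 - 6/12 = 11/2.
F(11/2) = 1/4, F'(11/2) = 11, so t₂ = (11/2) - (1/4)/11 = 241/44.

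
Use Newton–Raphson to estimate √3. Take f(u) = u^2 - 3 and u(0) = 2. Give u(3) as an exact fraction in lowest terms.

18817/10864

f'(u) = 2u.
f(2) = 1, f'(2) = 4, so u(1) = 2 - 1/4 = 7/4.
f(7/4) = 1/16, f'(7/4) = 7/2, so u(2) = (7/4) - (1/16)/(7/2) = 97/56.
f(97/56) = 1/3136, f'(97/56) = 97/28, so u(3) = (97/56) - (1/3136)/(97/28) = 18817/10864.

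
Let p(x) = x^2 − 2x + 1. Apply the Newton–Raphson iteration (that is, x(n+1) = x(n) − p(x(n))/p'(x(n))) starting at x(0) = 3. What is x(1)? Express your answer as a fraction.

p'(x) = 2x − 2.
p(3) = 4, p'(3) = 4, so x(1) = 3 − 4/4 = 2.

2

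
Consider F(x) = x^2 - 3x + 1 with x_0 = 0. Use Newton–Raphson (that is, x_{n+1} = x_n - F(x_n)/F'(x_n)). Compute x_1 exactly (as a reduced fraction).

1/3

F'(x) = 2x - 3.
F(0) = 1, F'(0) = -3, so x_1 = 0 - 1/(-3) = 1/3.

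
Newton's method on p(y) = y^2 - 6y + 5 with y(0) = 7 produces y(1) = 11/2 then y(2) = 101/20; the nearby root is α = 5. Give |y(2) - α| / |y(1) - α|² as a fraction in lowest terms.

1/5

y(1) - α = 11/2 - 5 = 1/2, so |y(1) - α| = 1/2.
y(2) - α = 101/20 - 5 = 1/20, so |y(2) - α| = 1/20.
|y(1) - α|² = 1/4.
Ratio = (1/20) / (1/4) = 1/5.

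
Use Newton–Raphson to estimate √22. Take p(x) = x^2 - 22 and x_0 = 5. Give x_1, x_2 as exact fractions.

p'(x) = 2x.
p(5) = 3, p'(5) = 10, so x_1 = 5 - 3/10 = 47/10.
p(47/10) = 9/100, p'(47/10) = 47/5, so x_2 = (47/10) - (9/100)/(47/5) = 4409/940.

x_1 = 47/10, x_2 = 4409/940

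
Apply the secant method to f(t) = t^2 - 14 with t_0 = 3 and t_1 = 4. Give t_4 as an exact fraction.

f(3) = -5, f(4) = 2. t_2 = 4 - 2·(4 - 3)/(2 - (-5)) = 26/7.
f(4) = 2, f(26/7) = -10/49. t_3 = (26/7) - (-10/49)·((26/7) - 4)/((-10/49) - 2) = 101/27.
f(26/7) = -10/49, f(101/27) = -5/729. t_4 = (101/27) - (-5/729)·((101/27) - (26/7))/((-5/729) - (-10/49)) = 5272/1409.

5272/1409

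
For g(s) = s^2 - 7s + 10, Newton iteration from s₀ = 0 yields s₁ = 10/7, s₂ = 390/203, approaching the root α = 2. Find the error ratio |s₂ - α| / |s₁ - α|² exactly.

7/29

s₁ - α = 10/7 - 2 = -4/7, so |s₁ - α| = 4/7.
s₂ - α = 390/203 - 2 = -16/203, so |s₂ - α| = 16/203.
|s₁ - α|² = 16/49.
Ratio = (16/203) / (16/49) = 7/29.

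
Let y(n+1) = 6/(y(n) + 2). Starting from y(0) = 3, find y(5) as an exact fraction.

330/203

y(1) = 6/(3 + 2) = 6/5.
y(2) = 6/(6/5 + 2) = 15/8.
y(3) = 6/(15/8 + 2) = 48/31.
y(4) = 6/(48/31 + 2) = 93/55.
y(5) = 6/(93/55 + 2) = 330/203.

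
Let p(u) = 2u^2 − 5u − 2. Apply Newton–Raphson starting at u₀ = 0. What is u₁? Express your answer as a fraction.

p'(u) = 4u − 5.
p(0) = −2, p'(0) = −5, so u₁ = 0 − (−2)/(−5) = −2/5.

−2/5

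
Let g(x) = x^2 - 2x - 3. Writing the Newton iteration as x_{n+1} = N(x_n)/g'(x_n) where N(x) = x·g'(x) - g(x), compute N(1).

g'(x) = 2x - 2.
N(x) = x·g'(x) - g(x) = x·(2x - 2) - (x^2 - 2x - 3) = x^2 + 3.
N(1) = 4.

4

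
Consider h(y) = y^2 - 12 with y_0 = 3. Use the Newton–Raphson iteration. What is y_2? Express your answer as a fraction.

97/28

h'(y) = 2y.
h(3) = -3, h'(3) = 6, so y_1 = 3 - (-3)/6 = 7/2.
h(7/2) = 1/4, h'(7/2) = 7, so y_2 = (7/2) - (1/4)/7 = 97/28.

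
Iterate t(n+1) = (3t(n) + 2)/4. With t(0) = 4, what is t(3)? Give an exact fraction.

t(1) = (3·4 + 2)/4 = 7/2.
t(2) = (3·(7/2) + 2)/4 = 25/8.
t(3) = (3·(25/8) + 2)/4 = 91/32.

91/32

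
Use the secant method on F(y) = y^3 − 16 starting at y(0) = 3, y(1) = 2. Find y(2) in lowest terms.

F(3) = 11, F(2) = −8. y(2) = 2 − (−8)·(2 − 3)/((−8) − 11) = 46/19.

46/19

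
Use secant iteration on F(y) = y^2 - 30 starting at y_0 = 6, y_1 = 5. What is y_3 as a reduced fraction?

F(6) = 6, F(5) = -5. y_2 = 5 - (-5)·(5 - 6)/((-5) - 6) = 60/11.
F(5) = -5, F(60/11) = -30/121. y_3 = (60/11) - (-30/121)·((60/11) - 5)/((-30/121) - (-5)) = 126/23.

126/23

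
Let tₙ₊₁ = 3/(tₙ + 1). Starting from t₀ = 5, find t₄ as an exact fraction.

3/2

t₁ = 3/(5 + 1) = 1/2.
t₂ = 3/(1/2 + 1) = 2.
t₃ = 3/(2 + 1) = 1.
t₄ = 3/(1 + 1) = 3/2.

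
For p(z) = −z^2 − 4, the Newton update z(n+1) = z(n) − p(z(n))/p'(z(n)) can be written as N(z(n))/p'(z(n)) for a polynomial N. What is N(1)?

3

p'(z) = −2z.
N(z) = z·p'(z) − p(z) = z·(−2z) − (−z^2 − 4) = −z^2 + 4.
N(1) = 3.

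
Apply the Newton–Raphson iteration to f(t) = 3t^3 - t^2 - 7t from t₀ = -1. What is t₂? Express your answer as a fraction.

-161/110

f'(t) = 9t^2 - 2t - 7.
f(-1) = 3, f'(-1) = 4, so t₁ = (-1) - 3/4 = -7/4.
f(-7/4) = -441/64, f'(-7/4) = 385/16, so t₂ = (-7/4) - (-441/64)/(385/16) = -161/110.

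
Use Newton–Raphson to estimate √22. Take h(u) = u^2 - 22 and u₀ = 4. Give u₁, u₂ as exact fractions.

h'(u) = 2u.
h(4) = -6, h'(4) = 8, so u₁ = 4 - (-6)/8 = 19/4.
h(19/4) = 9/16, h'(19/4) = 19/2, so u₂ = (19/4) - (9/16)/(19/2) = 713/152.

u₁ = 19/4, u₂ = 713/152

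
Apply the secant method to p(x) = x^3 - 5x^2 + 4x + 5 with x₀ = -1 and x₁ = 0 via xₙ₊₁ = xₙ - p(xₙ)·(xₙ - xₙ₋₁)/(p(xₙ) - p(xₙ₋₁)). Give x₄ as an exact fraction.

p(-1) = -5, p(0) = 5. x₂ = 0 - 5·(0 - (-1))/(5 - (-5)) = -1/2.
p(0) = 5, p(-1/2) = 13/8. x₃ = (-1/2) - (13/8)·((-1/2) - 0)/((13/8) - 5) = -20/27.
p(-1/2) = 13/8, p(-20/27) = -21905/19683. x₄ = (-20/27) - (-21905/19683)·((-20/27) - (-1/2))/((-21905/19683) - (13/8)) = -1640/2551.

-1640/2551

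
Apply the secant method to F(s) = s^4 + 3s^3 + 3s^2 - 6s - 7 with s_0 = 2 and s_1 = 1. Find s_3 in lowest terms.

F(2) = 33, F(1) = -6. s_2 = 1 - (-6)·(1 - 2)/((-6) - 33) = 15/13.
F(1) = -6, F(15/13) = -101332/28561. s_3 = (15/13) - (-101332/28561)·((15/13) - 1)/((-101332/28561) - (-6)) = 48199/35017.

48199/35017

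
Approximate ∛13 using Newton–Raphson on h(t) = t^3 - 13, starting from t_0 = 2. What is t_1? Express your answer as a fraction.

h'(t) = 3t^2.
h(2) = -5, h'(2) = 12, so t_1 = 2 - (-5)/12 = 29/12.

29/12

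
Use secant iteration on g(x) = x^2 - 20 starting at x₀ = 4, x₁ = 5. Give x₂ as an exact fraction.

g(4) = -4, g(5) = 5. x₂ = 5 - 5·(5 - 4)/(5 - (-4)) = 40/9.

40/9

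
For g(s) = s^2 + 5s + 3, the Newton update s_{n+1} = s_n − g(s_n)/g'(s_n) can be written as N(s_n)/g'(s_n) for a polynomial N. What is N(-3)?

6

g'(s) = 2s + 5.
N(s) = s·g'(s) − g(s) = s·(2s + 5) − (s^2 + 5s + 3) = s^2 − 3.
N(-3) = 6.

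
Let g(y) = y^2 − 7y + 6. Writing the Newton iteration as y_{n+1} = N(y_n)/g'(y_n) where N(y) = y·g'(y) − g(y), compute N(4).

g'(y) = 2y − 7.
N(y) = y·g'(y) − g(y) = y·(2y − 7) − (y^2 − 7y + 6) = y^2 − 6.
N(4) = 10.

10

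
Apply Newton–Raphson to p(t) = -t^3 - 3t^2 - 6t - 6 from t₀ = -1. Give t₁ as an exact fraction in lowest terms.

p'(t) = -3t^2 - 6t - 6.
p(-1) = -2, p'(-1) = -3, so t₁ = (-1) - (-2)/(-3) = -5/3.

-5/3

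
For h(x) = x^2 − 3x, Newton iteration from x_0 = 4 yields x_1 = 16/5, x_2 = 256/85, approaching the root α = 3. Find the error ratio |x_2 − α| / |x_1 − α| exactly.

1/17

x_1 − α = 16/5 − 3 = 1/5, so |x_1 − α| = 1/5.
x_2 − α = 256/85 − 3 = 1/85, so |x_2 − α| = 1/85.
Ratio = (1/85) / (1/5) = 1/17.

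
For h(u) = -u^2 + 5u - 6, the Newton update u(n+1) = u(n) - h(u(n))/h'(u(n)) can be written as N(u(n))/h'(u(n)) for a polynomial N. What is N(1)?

5

h'(u) = -2u + 5.
N(u) = u·h'(u) - h(u) = u·(-2u + 5) - (-u^2 + 5u - 6) = -u^2 + 6.
N(1) = 5.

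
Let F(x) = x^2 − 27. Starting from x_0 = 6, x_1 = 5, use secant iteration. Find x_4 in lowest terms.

11073/2131

F(6) = 9, F(5) = −2. x_2 = 5 − (−2)·(5 − 6)/((−2) − 9) = 57/11.
F(5) = −2, F(57/11) = −18/121. x_3 = (57/11) − (−18/121)·((57/11) − 5)/((−18/121) − (−2)) = 291/56.
F(57/11) = −18/121, F(291/56) = 9/3136. x_4 = (291/56) − (9/3136)·((291/56) − (57/11))/((9/3136) − (−18/121)) = 11073/2131.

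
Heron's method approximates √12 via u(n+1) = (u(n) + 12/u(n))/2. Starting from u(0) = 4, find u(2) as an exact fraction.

97/28

u(1) = (4 + 12/4)/2 = 7/2.
u(2) = (7/2 + 12/(7/2))/2 = 97/28.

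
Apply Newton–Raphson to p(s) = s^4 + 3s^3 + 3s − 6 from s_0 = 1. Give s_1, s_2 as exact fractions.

s_1 = 15/16, s_2 = 289697/310336

p'(s) = 4s^3 + 9s^2 + 3.
p(1) = 1, p'(1) = 16, so s_1 = 1 − 1/16 = 15/16.
p(15/16) = 3729/65536, p'(15/16) = 14547/1024, so s_2 = (15/16) − (3729/65536)/(14547/1024) = 289697/310336.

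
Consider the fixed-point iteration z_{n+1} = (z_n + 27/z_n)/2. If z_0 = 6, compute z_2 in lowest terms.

z_1 = (6 + 27/6)/2 = 21/4.
z_2 = (21/4 + 27/(21/4))/2 = 291/56.

291/56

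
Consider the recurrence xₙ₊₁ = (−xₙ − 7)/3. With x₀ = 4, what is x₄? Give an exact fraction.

−136/81

x₁ = (−4 − 7)/3 = −11/3.
x₂ = (−(−11/3) − 7)/3 = −10/9.
x₃ = (−(−10/9) − 7)/3 = −53/27.
x₄ = (−(−53/27) − 7)/3 = −136/81.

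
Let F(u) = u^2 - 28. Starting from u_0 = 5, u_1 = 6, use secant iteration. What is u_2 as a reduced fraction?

58/11

F(5) = -3, F(6) = 8. u_2 = 6 - 8·(6 - 5)/(8 - (-3)) = 58/11.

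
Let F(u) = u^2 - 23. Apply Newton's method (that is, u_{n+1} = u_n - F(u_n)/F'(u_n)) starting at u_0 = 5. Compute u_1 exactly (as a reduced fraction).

24/5

F'(u) = 2u.
F(5) = 2, F'(5) = 10, so u_1 = 5 - 2/10 = 24/5.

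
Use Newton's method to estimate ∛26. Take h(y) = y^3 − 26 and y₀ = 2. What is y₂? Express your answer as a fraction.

h'(y) = 3y^2.
h(2) = −18, h'(2) = 12, so y₁ = 2 − (−18)/12 = 7/2.
h(7/2) = 135/8, h'(7/2) = 147/4, so y₂ = (7/2) − (135/8)/(147/4) = 149/49.

149/49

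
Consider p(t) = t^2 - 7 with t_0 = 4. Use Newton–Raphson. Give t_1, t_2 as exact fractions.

p'(t) = 2t.
p(4) = 9, p'(4) = 8, so t_1 = 4 - 9/8 = 23/8.
p(23/8) = 81/64, p'(23/8) = 23/4, so t_2 = (23/8) - (81/64)/(23/4) = 977/368.

t_1 = 23/8, t_2 = 977/368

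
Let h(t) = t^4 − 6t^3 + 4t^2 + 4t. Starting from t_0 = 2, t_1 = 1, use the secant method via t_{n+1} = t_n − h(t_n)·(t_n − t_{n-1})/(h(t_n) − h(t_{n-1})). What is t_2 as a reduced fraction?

h(2) = −8, h(1) = 3. t_2 = 1 − 3·(1 − 2)/(3 − (−8)) = 14/11.

14/11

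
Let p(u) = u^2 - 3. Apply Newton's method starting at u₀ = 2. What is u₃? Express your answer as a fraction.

18817/10864

p'(u) = 2u.
p(2) = 1, p'(2) = 4, so u₁ = 2 - 1/4 = 7/4.
p(7/4) = 1/16, p'(7/4) = 7/2, so u₂ = (7/4) - (1/16)/(7/2) = 97/56.
p(97/56) = 1/3136, p'(97/56) = 97/28, so u₃ = (97/56) - (1/3136)/(97/28) = 18817/10864.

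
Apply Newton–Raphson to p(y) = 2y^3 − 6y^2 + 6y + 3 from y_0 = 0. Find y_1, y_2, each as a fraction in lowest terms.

y_1 = −1/2, y_2 = −10/27

p'(y) = 6y^2 − 12y + 6.
p(0) = 3, p'(0) = 6, so y_1 = 0 − 3/6 = −1/2.
p(−1/2) = −7/4, p'(−1/2) = 27/2, so y_2 = (−1/2) − (−7/4)/(27/2) = −10/27.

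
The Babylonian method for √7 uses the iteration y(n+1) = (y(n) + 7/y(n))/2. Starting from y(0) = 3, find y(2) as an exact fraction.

y(1) = (3 + 7/3)/2 = 8/3.
y(2) = (8/3 + 7/(8/3))/2 = 127/48.

127/48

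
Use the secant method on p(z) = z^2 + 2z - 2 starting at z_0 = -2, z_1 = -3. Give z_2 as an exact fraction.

p(-2) = -2, p(-3) = 1. z_2 = (-3) - 1·((-3) - (-2))/(1 - (-2)) = -8/3.

-8/3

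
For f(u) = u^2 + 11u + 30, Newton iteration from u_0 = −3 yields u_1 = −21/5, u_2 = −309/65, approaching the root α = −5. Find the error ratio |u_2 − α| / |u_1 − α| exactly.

u_1 − α = −21/5 − (−5) = −21/5 + 5 = 4/5, so |u_1 − α| = 4/5.
u_2 − α = −309/65 − (−5) = −309/65 + 5 = 16/65, so |u_2 − α| = 16/65.
Ratio = (16/65) / (4/5) = 4/13.

4/13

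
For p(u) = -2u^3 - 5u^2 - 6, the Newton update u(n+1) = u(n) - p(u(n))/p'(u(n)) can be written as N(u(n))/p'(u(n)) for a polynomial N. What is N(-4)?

182

p'(u) = -6u^2 - 10u.
N(u) = u·p'(u) - p(u) = u·(-6u^2 - 10u) - (-2u^3 - 5u^2 - 6) = -4u^3 - 5u^2 + 6.
N(-4) = 182.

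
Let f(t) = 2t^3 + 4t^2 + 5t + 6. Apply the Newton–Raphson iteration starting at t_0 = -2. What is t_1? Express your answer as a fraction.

f'(t) = 6t^2 + 8t + 5.
f(-2) = -4, f'(-2) = 13, so t_1 = (-2) - (-4)/13 = -22/13.

-22/13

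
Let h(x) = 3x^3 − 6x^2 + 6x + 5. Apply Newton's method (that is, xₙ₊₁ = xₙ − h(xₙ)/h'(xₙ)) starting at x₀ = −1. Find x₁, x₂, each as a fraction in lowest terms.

h'(x) = 9x^2 − 12x + 6.
h(−1) = −10, h'(−1) = 27, so x₁ = (−1) − (−10)/27 = −17/27.
h(−17/27) = −12500/6561, h'(−17/27) = 1387/81, so x₂ = (−17/27) − (−12500/6561)/(1387/81) = −58237/112347.

x₁ = −17/27, x₂ = −58237/112347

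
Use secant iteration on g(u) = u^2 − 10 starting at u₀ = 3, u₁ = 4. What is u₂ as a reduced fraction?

g(3) = −1, g(4) = 6. u₂ = 4 − 6·(4 − 3)/(6 − (−1)) = 22/7.

22/7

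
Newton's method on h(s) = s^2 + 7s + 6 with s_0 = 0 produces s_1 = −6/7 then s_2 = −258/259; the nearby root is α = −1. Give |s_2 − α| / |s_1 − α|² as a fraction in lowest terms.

s_1 − α = −6/7 − (−1) = −6/7 + 1 = 1/7, so |s_1 − α| = 1/7.
s_2 − α = −258/259 − (−1) = −258/259 + 1 = 1/259, so |s_2 − α| = 1/259.
|s_1 − α|² = 1/49.
Ratio = (1/259) / (1/49) = 7/37.

7/37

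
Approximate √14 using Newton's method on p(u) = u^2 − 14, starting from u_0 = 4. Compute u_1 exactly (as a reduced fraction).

p'(u) = 2u.
p(4) = 2, p'(4) = 8, so u_1 = 4 − 2/8 = 15/4.

15/4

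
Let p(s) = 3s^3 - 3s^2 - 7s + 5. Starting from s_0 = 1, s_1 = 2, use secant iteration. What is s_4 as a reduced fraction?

6127283/3250354

p(1) = -2, p(2) = 3. s_2 = 2 - 3·(2 - 1)/(3 - (-2)) = 7/5.
p(2) = 3, p(7/5) = -306/125. s_3 = (7/5) - (-306/125)·((7/5) - 2)/((-306/125) - 3) = 379/227.
p(7/5) = -306/125, p(379/227) = -12720726/11697083. s_4 = (379/227) - (-12720726/11697083)·((379/227) - (7/5))/((-12720726/11697083) - (-306/125)) = 6127283/3250354.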